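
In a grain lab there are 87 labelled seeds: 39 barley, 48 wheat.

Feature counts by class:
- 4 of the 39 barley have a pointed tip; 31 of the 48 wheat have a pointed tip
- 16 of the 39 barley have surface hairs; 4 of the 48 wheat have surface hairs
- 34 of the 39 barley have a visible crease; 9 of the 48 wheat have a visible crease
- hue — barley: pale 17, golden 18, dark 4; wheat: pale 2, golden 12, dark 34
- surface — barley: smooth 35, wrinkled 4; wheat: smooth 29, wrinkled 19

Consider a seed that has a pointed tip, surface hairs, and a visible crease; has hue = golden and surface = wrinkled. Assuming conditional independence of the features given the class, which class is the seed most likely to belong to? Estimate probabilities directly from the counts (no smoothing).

barley: (39/87) × (4/39) × (16/39) × (34/39) × (18/39) × (4/39) ≈ 0.000778419
wheat: (48/87) × (31/48) × (4/48) × (9/48) × (12/48) × (19/48) ≈ 0.000550953
Highest score → barley.

barley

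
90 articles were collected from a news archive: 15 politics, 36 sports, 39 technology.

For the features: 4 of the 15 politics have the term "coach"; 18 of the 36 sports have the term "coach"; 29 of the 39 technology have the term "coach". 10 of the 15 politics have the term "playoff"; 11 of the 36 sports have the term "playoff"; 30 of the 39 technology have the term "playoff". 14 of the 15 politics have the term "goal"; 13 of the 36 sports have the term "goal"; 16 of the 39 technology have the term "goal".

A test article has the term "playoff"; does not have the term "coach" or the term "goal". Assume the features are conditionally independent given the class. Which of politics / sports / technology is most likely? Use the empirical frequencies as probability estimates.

technology

politics: (15/90) × (11/15) × (10/15) × (1/15) ≈ 0.0054321
sports: (36/90) × (18/36) × (11/36) × (23/36) ≈ 0.0390432
technology: (39/90) × (10/39) × (30/39) × (23/39) ≈ 0.0504054
Highest score → technology.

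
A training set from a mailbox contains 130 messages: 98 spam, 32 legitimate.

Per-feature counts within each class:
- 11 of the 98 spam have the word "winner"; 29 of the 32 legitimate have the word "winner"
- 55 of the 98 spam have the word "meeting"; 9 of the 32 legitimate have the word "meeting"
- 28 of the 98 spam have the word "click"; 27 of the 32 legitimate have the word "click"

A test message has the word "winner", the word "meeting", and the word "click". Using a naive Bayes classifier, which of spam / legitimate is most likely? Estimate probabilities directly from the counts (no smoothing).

legitimate

spam: (98/130) × (11/98) × (55/98) × (28/98) ≈ 0.0135681
legitimate: (32/130) × (29/32) × (9/32) × (27/32) ≈ 0.0529372
Highest score → legitimate.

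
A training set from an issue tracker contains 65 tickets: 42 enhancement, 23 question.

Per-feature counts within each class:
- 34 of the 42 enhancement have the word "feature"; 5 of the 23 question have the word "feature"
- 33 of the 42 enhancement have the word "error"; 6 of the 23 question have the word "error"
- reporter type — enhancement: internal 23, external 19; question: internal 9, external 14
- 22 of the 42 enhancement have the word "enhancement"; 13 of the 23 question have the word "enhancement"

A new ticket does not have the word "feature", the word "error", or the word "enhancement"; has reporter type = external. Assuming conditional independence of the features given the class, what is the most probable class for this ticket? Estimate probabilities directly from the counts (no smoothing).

question

enhancement: (42/65) × (8/42) × (9/42) × (19/42) × (20/42) ≈ 0.00568139
question: (23/65) × (18/23) × (17/23) × (14/23) × (10/23) ≈ 0.0541692
Highest score → question.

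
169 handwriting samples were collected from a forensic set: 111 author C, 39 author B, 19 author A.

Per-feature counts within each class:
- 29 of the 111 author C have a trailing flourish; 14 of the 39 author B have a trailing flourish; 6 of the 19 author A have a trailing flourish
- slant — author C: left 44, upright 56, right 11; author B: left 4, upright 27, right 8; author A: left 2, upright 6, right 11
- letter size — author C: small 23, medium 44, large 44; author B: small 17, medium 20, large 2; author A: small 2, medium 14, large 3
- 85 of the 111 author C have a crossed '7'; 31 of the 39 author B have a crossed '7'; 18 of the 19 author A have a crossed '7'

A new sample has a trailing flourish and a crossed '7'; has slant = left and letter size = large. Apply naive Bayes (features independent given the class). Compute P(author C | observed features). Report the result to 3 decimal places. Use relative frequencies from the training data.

author C: (111/169) × (29/111) × (44/111) × (44/111) × (85/111) ≈ 0.0206475
author B: (39/169) × (14/39) × (4/39) × (2/39) × (31/39) ≈ 0.000346337
author A: (19/169) × (6/19) × (2/19) × (3/19) × (18/19) ≈ 0.00055902
P(author C | x) = 0.0206475 / 0.021552857 ≈ 0.958

0.958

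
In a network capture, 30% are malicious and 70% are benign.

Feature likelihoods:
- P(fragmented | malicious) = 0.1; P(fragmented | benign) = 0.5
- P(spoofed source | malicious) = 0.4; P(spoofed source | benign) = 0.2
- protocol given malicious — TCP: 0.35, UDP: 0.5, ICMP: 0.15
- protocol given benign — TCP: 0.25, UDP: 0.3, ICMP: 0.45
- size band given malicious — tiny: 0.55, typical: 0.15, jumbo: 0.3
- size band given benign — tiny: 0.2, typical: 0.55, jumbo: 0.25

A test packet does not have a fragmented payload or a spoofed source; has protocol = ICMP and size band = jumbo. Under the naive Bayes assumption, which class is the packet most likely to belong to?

benign

malicious: 0.3 × (1−0.1) × (1−0.4) × 0.15 × 0.3 = 0.00729
benign: 0.7 × (1−0.5) × (1−0.2) × 0.45 × 0.25 = 0.0315
Highest score → benign.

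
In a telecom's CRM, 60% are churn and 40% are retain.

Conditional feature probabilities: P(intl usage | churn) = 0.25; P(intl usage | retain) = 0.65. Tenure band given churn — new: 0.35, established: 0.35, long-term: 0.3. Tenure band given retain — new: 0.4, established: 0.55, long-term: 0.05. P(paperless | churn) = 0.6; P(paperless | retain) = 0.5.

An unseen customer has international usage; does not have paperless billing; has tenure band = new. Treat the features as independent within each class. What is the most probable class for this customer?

churn: 0.6 × 0.25 × 0.35 × (1−0.6) = 0.021
retain: 0.4 × 0.65 × 0.4 × (1−0.5) = 0.052
Highest score → retain.

retain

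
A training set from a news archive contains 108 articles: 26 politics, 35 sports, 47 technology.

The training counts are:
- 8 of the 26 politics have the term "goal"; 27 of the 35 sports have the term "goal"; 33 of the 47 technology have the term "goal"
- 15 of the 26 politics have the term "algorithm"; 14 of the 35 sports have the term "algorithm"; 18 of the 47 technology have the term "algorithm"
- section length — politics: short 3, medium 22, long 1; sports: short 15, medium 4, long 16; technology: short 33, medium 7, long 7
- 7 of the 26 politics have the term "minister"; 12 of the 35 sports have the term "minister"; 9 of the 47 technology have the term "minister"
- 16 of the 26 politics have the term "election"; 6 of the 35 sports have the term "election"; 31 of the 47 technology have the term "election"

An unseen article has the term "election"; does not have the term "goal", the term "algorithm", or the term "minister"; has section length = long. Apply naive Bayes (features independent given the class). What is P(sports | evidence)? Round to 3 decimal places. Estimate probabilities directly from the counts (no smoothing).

politics: (26/108) × (18/26) × (11/26) × (1/26) × (19/26) × (16/26) ≈ 0.00121961
sports: (35/108) × (8/35) × (21/35) × (16/35) × (23/35) × (6/35) ≈ 0.00228882
technology: (47/108) × (14/47) × (29/47) × (7/47) × (38/47) × (31/47) ≈ 0.00635264
P(sports | x) = 0.00228882 / 0.00986107 ≈ 0.232

0.232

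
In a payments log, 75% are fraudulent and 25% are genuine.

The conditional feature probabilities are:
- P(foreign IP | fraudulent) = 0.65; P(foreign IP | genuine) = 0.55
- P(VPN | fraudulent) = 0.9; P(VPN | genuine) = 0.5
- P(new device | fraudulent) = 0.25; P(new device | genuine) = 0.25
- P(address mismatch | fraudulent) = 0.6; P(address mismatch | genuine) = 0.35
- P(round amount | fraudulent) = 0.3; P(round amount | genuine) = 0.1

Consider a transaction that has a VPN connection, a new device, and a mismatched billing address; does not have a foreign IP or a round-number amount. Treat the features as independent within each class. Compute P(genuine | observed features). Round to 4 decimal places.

fraudulent: 0.75 × (1−0.65) × 0.9 × 0.25 × 0.6 × (1−0.3) = 0.02480625
genuine: 0.25 × (1−0.55) × 0.5 × 0.25 × 0.35 × (1−0.1) = 0.0044296875
P(genuine | x) = 0.0044296875 / 0.0292359375 ≈ 0.1515

0.1515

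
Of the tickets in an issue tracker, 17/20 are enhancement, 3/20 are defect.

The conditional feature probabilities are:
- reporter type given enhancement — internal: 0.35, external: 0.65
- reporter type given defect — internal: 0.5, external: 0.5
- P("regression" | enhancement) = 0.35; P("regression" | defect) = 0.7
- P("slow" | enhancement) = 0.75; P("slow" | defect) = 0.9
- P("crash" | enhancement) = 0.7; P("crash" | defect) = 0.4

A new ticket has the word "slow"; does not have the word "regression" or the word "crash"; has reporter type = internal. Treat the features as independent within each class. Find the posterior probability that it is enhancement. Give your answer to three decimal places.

0.782

enhancement: 0.85 × 0.35 × (1−0.35) × 0.75 × (1−0.7) = 0.043509375
defect: 0.15 × 0.5 × (1−0.7) × 0.9 × (1−0.4) = 0.01215
P(enhancement | x) = 0.043509375 / 0.055659375 ≈ 0.782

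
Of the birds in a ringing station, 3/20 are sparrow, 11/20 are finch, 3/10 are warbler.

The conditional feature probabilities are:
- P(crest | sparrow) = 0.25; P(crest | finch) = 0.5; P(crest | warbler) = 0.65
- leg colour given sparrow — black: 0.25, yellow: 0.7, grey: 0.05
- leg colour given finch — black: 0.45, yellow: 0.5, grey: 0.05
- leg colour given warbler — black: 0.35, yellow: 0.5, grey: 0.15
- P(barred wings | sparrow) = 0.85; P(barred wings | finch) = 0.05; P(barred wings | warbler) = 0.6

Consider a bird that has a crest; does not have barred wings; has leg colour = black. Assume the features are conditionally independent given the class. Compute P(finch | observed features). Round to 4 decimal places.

sparrow: 0.15 × 0.25 × 0.25 × (1−0.85) = 0.00140625
finch: 0.55 × 0.5 × 0.45 × (1−0.05) = 0.1175625
warbler: 0.3 × 0.65 × 0.35 × (1−0.6) = 0.0273
P(finch | x) = 0.1175625 / 0.14626875 ≈ 0.8037

0.8037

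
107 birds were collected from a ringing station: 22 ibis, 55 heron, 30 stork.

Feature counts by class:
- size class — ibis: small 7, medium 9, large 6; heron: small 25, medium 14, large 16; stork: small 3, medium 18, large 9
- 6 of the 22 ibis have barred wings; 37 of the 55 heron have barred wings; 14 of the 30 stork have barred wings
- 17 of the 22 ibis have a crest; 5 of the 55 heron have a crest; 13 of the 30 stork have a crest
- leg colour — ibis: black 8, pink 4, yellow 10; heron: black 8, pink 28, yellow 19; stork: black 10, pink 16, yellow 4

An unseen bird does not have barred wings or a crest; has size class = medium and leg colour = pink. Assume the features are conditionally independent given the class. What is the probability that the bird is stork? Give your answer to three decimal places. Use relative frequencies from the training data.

0.548

ibis: (22/107) × (9/22) × (16/22) × (5/22) × (4/22) ≈ 0.00252779
heron: (55/107) × (14/55) × (18/55) × (50/55) × (28/55) ≈ 0.0198179
stork: (30/107) × (18/30) × (16/30) × (17/30) × (16/30) ≈ 0.0271153
P(stork | x) = 0.0271153 / 0.04946099 ≈ 0.548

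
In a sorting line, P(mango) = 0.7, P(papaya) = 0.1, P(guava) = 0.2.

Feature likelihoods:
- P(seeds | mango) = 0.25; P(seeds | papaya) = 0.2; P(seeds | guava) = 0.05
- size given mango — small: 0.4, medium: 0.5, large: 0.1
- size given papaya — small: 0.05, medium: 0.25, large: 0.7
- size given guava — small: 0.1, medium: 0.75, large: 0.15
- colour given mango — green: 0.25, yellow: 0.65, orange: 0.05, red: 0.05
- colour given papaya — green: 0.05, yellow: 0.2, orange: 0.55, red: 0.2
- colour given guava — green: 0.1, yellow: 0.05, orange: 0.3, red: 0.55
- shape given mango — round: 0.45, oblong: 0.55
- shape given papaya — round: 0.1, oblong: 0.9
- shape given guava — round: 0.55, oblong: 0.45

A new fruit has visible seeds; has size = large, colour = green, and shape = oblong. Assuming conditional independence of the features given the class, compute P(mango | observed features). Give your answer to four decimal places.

mango: 0.7 × 0.25 × 0.1 × 0.25 × 0.55 = 0.00240625
papaya: 0.1 × 0.2 × 0.7 × 0.05 × 0.9 = 0.00063
guava: 0.2 × 0.05 × 0.15 × 0.1 × 0.45 = 0.0000675
P(mango | x) = 0.00240625 / 0.00310375 ≈ 0.7753

0.7753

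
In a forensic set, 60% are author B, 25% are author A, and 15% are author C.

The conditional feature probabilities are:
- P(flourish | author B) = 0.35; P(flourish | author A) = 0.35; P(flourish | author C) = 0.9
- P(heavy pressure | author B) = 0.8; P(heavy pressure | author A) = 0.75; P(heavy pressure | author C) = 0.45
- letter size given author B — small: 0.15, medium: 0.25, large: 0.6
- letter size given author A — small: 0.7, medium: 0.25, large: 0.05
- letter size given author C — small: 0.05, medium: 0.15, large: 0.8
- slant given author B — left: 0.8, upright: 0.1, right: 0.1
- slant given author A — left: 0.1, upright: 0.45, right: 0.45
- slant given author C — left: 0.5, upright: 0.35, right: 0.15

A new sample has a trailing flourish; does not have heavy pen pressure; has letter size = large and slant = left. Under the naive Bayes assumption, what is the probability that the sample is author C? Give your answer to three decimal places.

author B: 0.6 × 0.35 × (1−0.8) × 0.6 × 0.8 = 0.02016
author A: 0.25 × 0.35 × (1−0.75) × 0.05 × 0.1 = 0.000109375
author C: 0.15 × 0.9 × (1−0.45) × 0.8 × 0.5 = 0.0297
P(author C | x) = 0.0297 / 0.049969375 ≈ 0.594

0.594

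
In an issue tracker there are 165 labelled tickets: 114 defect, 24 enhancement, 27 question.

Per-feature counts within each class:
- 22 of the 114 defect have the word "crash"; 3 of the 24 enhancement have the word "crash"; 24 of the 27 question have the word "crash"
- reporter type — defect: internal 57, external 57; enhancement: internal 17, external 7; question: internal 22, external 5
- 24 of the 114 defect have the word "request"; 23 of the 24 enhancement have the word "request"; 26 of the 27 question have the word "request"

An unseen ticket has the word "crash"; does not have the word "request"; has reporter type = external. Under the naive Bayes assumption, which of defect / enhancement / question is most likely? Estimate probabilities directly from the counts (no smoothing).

defect: (114/165) × (22/114) × (57/114) × (90/114) ≈ 0.0526316
enhancement: (24/165) × (3/24) × (7/24) × (1/24) ≈ 0.00022096
question: (27/165) × (24/27) × (5/27) × (1/27) ≈ 0.000997631
Highest score → defect.

defect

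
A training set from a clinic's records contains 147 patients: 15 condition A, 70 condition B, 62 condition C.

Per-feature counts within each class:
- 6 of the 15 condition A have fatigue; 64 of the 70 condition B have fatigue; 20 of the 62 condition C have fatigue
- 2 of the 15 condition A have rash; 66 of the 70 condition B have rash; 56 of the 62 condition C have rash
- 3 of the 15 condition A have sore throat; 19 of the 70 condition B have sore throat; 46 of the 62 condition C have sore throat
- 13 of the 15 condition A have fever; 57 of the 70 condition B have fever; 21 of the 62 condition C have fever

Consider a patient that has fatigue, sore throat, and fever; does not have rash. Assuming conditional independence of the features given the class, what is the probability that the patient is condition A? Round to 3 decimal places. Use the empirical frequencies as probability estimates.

condition A: (15/147) × (6/15) × (13/15) × (3/15) × (13/15) ≈ 0.00613152
condition B: (70/147) × (64/70) × (4/70) × (19/70) × (57/70) ≈ 0.00549866
condition C: (62/147) × (20/62) × (6/62) × (46/62) × (21/62) ≈ 0.00330877
P(condition A | x) = 0.00613152 / 0.01493895 ≈ 0.410

0.410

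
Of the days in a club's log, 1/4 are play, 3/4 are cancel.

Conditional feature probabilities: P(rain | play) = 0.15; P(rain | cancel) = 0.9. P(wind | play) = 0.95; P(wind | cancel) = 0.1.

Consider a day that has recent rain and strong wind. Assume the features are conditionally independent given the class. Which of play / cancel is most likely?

cancel

play: 0.25 × 0.15 × 0.95 = 0.035625
cancel: 0.75 × 0.9 × 0.1 = 0.0675
Highest score → cancel.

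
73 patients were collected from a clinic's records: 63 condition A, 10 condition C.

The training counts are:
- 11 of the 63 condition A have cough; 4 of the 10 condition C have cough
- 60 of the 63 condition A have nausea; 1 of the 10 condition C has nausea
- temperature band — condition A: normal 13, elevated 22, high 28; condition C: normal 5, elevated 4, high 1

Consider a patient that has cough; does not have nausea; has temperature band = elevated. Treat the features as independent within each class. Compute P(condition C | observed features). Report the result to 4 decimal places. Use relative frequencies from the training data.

0.8873

condition A: (63/73) × (11/63) × (3/63) × (22/63) ≈ 0.00250572
condition C: (10/73) × (4/10) × (9/10) × (4/10) ≈ 0.019726
P(condition C | x) = 0.019726 / 0.02223172 ≈ 0.8873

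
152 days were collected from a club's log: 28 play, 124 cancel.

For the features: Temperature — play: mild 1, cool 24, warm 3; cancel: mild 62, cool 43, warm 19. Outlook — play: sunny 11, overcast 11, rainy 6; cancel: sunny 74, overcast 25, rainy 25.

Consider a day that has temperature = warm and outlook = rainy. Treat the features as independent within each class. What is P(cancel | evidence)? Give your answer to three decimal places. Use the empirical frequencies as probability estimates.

0.856

play: (28/152) × (3/28) × (6/28) ≈ 0.00422932
cancel: (124/152) × (19/124) × (25/124) ≈ 0.0252016
P(cancel | x) = 0.0252016 / 0.02943092 ≈ 0.856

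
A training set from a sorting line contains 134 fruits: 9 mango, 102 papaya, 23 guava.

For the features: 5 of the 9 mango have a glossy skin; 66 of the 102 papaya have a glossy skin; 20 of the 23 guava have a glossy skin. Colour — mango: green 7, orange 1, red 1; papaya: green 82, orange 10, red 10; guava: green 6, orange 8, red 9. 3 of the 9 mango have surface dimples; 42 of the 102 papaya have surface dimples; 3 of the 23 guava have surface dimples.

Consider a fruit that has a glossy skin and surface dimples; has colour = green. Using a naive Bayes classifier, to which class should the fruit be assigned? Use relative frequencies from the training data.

papaya

mango: (9/134) × (5/9) × (7/9) × (3/9) ≈ 0.00967385
papaya: (102/134) × (66/102) × (82/102) × (42/102) ≈ 0.163043
guava: (23/134) × (20/23) × (6/23) × (3/23) ≈ 0.00507858
Highest score → papaya.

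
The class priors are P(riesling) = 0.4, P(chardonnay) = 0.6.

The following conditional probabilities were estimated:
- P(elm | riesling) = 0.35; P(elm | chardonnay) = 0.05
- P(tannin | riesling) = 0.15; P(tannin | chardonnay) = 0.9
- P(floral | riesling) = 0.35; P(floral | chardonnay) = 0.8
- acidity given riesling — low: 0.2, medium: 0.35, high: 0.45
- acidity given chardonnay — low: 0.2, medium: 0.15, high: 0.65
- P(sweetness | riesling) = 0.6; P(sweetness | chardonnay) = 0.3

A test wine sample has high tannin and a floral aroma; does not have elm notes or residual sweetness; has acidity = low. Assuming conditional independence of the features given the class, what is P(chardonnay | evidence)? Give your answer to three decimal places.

riesling: 0.4 × (1−0.35) × 0.15 × 0.35 × 0.2 × (1−0.6) = 0.001092
chardonnay: 0.6 × (1−0.05) × 0.9 × 0.8 × 0.2 × (1−0.3) = 0.057456
P(chardonnay | x) = 0.057456 / 0.058548 ≈ 0.981

0.981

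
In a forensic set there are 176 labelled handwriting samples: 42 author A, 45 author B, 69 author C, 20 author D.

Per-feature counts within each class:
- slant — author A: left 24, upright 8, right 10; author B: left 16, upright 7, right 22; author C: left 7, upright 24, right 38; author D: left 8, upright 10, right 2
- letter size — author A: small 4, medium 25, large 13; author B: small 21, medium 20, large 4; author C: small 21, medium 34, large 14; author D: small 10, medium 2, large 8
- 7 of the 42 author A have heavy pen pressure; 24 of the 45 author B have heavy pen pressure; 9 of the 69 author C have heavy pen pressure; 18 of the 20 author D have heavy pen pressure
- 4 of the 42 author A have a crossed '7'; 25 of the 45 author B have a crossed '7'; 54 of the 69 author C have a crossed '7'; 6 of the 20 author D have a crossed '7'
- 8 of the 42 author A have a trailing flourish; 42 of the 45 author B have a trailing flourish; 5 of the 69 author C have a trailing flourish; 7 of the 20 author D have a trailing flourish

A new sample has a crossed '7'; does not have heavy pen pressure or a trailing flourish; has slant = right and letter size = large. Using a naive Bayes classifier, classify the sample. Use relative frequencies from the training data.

author A: (42/176) × (10/42) × (13/42) × (35/42) × (4/42) × (34/42) ≈ 0.0011299
author B: (45/176) × (22/45) × (4/45) × (21/45) × (25/45) × (3/45) ≈ 0.000192044
author C: (69/176) × (38/69) × (14/69) × (60/69) × (54/69) × (64/69) ≈ 0.0276521
author D: (20/176) × (2/20) × (8/20) × (2/20) × (6/20) × (13/20) ≈ 0.0000886364
Highest score → author C.

author C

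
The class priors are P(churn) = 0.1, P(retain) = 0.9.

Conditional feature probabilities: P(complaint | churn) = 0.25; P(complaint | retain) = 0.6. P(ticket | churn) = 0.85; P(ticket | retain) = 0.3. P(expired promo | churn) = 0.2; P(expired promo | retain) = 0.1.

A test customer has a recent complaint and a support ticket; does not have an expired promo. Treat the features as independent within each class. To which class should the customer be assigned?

retain

churn: 0.1 × 0.25 × 0.85 × (1−0.2) = 0.017
retain: 0.9 × 0.6 × 0.3 × (1−0.1) = 0.1458
Highest score → retain.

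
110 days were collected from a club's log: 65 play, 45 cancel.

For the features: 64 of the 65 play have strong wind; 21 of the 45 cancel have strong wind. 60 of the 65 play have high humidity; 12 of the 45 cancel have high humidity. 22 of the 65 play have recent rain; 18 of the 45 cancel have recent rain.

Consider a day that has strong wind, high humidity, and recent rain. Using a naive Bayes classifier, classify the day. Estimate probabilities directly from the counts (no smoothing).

play: (65/110) × (64/65) × (60/65) × (22/65) ≈ 0.181775
cancel: (45/110) × (21/45) × (12/45) × (18/45) ≈ 0.0203636
Highest score → play.

play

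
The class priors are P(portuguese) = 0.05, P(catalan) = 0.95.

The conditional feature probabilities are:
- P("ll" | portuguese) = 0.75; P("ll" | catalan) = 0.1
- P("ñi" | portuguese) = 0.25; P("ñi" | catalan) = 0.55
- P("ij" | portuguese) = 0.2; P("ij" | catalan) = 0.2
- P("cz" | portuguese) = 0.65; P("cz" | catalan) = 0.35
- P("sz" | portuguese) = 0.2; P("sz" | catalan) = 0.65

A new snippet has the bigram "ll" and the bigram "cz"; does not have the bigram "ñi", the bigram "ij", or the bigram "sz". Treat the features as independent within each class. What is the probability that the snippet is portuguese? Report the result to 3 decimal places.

portuguese: 0.05 × 0.75 × (1−0.25) × (1−0.2) × 0.65 × (1−0.2) = 0.0117
catalan: 0.95 × 0.1 × (1−0.55) × (1−0.2) × 0.35 × (1−0.65) = 0.0041895
P(portuguese | x) = 0.0117 / 0.0158895 ≈ 0.736

0.736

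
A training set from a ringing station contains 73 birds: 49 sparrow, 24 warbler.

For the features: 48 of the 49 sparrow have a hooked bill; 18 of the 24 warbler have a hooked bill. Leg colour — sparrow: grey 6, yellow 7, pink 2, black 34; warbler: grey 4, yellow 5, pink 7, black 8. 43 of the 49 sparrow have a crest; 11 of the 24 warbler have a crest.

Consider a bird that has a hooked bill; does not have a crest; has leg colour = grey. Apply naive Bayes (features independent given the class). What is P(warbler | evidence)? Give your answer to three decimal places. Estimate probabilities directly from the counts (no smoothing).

0.693

sparrow: (49/73) × (48/49) × (6/49) × (6/49) ≈ 0.00985891
warbler: (24/73) × (18/24) × (4/24) × (13/24) ≈ 0.0222603
P(warbler | x) = 0.0222603 / 0.03211921 ≈ 0.693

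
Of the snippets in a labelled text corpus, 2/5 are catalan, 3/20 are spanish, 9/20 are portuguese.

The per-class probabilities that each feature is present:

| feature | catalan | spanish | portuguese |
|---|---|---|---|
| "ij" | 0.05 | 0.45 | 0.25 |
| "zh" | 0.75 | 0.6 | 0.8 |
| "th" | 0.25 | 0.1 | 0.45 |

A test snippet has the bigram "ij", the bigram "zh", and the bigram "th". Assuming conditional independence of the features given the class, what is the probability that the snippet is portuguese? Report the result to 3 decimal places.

catalan: 0.4 × 0.05 × 0.75 × 0.25 = 0.00375
spanish: 0.15 × 0.45 × 0.6 × 0.1 = 0.00405
portuguese: 0.45 × 0.25 × 0.8 × 0.45 = 0.0405
P(portuguese | x) = 0.0405 / 0.0483 ≈ 0.839

0.839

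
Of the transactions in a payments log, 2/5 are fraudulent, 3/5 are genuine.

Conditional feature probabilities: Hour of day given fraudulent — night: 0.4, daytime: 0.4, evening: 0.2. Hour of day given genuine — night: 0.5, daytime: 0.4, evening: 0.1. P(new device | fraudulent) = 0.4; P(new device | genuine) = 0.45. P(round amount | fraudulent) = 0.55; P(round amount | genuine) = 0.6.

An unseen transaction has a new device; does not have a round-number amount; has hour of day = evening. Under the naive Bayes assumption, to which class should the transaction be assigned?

fraudulent: 0.4 × 0.2 × 0.4 × (1−0.55) = 0.0144
genuine: 0.6 × 0.1 × 0.45 × (1−0.6) = 0.0108
Highest score → fraudulent.

fraudulent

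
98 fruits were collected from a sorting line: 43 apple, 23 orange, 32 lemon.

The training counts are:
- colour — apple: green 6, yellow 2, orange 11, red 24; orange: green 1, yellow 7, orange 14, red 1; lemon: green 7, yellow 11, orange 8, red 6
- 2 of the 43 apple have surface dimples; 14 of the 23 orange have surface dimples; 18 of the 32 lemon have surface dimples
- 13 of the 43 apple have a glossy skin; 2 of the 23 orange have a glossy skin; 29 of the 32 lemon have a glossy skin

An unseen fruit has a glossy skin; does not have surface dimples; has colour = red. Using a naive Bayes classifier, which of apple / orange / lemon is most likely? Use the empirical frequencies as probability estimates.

apple: (43/98) × (24/43) × (41/43) × (13/43) ≈ 0.0705952
orange: (23/98) × (1/23) × (9/23) × (2/23) ≈ 0.000347209
lemon: (32/98) × (6/32) × (14/32) × (29/32) ≈ 0.0242746
Highest score → apple.

apple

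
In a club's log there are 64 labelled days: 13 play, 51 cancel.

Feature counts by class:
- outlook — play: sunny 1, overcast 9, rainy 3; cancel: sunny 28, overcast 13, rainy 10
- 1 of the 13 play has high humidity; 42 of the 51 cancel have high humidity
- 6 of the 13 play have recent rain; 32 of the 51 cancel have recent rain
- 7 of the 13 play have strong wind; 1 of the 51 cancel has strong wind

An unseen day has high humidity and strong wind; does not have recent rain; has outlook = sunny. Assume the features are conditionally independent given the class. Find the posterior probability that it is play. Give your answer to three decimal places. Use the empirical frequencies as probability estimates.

0.117

play: (13/64) × (1/13) × (1/13) × (7/13) × (7/13) ≈ 0.000348487
cancel: (51/64) × (28/51) × (42/51) × (19/51) × (1/51) ≈ 0.00263191
P(play | x) = 0.000348487 / 0.002980397 ≈ 0.117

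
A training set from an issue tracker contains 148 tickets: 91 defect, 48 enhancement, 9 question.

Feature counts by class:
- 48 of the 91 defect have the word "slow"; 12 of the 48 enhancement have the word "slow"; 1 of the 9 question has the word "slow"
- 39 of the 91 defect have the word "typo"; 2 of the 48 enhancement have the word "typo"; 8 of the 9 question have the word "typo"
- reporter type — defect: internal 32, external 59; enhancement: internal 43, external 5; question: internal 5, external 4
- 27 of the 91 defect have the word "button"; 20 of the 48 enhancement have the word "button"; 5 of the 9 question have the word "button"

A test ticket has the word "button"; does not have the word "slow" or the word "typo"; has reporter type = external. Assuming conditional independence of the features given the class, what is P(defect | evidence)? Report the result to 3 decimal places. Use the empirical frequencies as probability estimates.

defect: (91/148) × (43/91) × (52/91) × (59/91) × (27/91) ≈ 0.0319376
enhancement: (48/148) × (36/48) × (46/48) × (5/48) × (20/48) ≈ 0.0101175
question: (9/148) × (8/9) × (1/9) × (4/9) × (5/9) ≈ 0.00148296
P(defect | x) = 0.0319376 / 0.04353806 ≈ 0.734

0.734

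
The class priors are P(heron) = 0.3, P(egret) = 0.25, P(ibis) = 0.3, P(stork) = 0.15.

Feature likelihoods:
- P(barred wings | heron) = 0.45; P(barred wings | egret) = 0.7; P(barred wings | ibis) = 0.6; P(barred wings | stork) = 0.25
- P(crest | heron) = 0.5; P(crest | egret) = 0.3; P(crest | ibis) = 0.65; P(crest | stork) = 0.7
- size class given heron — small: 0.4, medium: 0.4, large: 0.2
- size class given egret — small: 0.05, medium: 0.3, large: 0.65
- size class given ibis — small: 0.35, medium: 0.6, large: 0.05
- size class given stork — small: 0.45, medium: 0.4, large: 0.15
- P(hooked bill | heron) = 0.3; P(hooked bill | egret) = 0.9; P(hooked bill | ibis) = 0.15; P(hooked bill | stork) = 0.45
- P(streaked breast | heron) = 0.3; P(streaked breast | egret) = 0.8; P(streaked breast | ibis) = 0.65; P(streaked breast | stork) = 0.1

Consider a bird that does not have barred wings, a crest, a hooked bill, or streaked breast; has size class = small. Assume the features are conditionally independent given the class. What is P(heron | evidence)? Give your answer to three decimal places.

heron: 0.3 × (1−0.45) × (1−0.5) × 0.4 × (1−0.3) × (1−0.3) = 0.01617
egret: 0.25 × (1−0.7) × (1−0.3) × 0.05 × (1−0.9) × (1−0.8) = 0.0000525
ibis: 0.3 × (1−0.6) × (1−0.65) × 0.35 × (1−0.15) × (1−0.65) = 0.00437325
stork: 0.15 × (1−0.25) × (1−0.7) × 0.45 × (1−0.45) × (1−0.1) = 0.0075178125
P(heron | x) = 0.01617 / 0.0281135625 ≈ 0.575

0.575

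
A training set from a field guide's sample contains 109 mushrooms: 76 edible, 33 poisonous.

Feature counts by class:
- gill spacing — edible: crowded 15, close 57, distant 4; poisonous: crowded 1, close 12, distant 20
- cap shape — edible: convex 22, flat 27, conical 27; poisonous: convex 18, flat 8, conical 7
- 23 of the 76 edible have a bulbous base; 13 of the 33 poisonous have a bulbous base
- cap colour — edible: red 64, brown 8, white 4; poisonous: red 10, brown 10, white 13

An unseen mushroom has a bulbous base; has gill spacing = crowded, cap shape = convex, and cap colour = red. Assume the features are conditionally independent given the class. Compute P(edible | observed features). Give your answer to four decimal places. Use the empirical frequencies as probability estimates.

edible: (76/109) × (15/76) × (22/76) × (23/76) × (64/76) ≈ 0.0101521
poisonous: (33/109) × (1/33) × (18/33) × (13/33) × (10/33) ≈ 0.000597376
P(edible | x) = 0.0101521 / 0.010749476 ≈ 0.9444

0.9444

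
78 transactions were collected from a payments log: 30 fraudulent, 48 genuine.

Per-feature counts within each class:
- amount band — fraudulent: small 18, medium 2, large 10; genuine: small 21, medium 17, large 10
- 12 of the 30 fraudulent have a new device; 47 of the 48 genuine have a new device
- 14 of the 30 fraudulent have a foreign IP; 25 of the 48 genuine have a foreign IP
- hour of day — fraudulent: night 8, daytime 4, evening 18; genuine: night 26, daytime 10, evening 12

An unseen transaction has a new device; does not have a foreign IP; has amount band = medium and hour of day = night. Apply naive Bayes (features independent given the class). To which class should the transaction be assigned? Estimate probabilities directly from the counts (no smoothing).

genuine

fraudulent: (30/78) × (2/30) × (12/30) × (16/30) × (8/30) ≈ 0.00145869
genuine: (48/78) × (17/48) × (47/48) × (23/48) × (26/48) ≈ 0.0553898
Highest score → genuine.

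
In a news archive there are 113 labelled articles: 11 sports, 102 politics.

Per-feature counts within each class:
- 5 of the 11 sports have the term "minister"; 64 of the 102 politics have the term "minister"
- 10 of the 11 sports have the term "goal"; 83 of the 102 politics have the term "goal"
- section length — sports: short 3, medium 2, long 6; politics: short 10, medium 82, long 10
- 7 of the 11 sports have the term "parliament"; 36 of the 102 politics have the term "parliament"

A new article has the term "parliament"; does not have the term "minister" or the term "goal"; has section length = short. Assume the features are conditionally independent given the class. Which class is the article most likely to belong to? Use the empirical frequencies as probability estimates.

sports: (11/113) × (6/11) × (1/11) × (3/11) × (7/11) ≈ 0.000837749
politics: (102/113) × (38/102) × (19/102) × (10/102) × (36/102) ≈ 0.00216751
Highest score → politics.

politics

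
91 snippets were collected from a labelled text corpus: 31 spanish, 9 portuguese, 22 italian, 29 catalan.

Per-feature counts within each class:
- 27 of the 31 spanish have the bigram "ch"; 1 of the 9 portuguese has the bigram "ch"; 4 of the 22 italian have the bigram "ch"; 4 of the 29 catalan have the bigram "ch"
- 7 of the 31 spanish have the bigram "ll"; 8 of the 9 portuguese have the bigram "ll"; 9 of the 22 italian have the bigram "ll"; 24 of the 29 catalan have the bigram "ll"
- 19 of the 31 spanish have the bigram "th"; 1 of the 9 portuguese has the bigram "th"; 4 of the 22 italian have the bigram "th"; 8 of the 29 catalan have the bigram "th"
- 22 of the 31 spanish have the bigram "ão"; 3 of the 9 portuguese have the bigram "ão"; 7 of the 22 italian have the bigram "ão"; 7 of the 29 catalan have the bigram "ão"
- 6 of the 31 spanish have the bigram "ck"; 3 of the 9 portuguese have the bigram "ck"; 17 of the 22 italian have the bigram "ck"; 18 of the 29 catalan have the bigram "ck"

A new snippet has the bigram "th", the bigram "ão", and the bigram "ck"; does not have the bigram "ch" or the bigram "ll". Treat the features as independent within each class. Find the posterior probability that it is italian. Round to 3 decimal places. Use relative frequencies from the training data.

0.514

spanish: (31/91) × (4/31) × (24/31) × (19/31) × (22/31) × (6/31) ≈ 0.00286491
portuguese: (9/91) × (8/9) × (1/9) × (1/9) × (3/9) × (3/9) ≈ 0.000120593
italian: (22/91) × (18/22) × (13/22) × (4/22) × (7/22) × (17/22) ≈ 0.00522505
catalan: (29/91) × (25/29) × (5/29) × (8/29) × (7/29) × (18/29) ≈ 0.00195766
P(italian | x) = 0.00522505 / 0.010168213 ≈ 0.514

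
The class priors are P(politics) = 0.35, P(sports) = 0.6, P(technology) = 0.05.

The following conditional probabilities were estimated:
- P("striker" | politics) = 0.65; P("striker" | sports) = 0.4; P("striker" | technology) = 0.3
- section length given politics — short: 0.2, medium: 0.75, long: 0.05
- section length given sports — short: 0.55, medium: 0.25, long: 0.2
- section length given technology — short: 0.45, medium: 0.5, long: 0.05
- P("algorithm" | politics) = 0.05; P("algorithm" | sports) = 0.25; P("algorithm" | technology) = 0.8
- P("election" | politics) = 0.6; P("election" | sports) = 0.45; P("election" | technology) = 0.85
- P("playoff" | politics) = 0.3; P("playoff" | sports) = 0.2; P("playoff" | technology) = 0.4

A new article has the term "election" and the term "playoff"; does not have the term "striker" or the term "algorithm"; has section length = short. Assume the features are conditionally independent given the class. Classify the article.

sports

politics: 0.35 × (1−0.65) × 0.2 × (1−0.05) × 0.6 × 0.3 = 0.0041895
sports: 0.6 × (1−0.4) × 0.55 × (1−0.25) × 0.45 × 0.2 = 0.013365
technology: 0.05 × (1−0.3) × 0.45 × (1−0.8) × 0.85 × 0.4 = 0.001071
Highest score → sports.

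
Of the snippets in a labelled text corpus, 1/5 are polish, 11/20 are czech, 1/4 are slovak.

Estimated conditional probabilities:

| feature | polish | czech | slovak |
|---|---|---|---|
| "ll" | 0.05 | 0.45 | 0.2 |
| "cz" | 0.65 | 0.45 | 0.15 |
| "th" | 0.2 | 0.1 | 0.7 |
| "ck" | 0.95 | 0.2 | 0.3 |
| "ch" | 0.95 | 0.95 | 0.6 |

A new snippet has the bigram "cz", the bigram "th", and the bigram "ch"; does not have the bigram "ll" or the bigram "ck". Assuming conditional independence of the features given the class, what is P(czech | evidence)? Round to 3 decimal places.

0.509

polish: 0.2 × (1−0.05) × 0.65 × 0.2 × (1−0.95) × 0.95 = 0.00117325
czech: 0.55 × (1−0.45) × 0.45 × 0.1 × (1−0.2) × 0.95 = 0.0103455
slovak: 0.25 × (1−0.2) × 0.15 × 0.7 × (1−0.3) × 0.6 = 0.00882
P(czech | x) = 0.0103455 / 0.02033875 ≈ 0.509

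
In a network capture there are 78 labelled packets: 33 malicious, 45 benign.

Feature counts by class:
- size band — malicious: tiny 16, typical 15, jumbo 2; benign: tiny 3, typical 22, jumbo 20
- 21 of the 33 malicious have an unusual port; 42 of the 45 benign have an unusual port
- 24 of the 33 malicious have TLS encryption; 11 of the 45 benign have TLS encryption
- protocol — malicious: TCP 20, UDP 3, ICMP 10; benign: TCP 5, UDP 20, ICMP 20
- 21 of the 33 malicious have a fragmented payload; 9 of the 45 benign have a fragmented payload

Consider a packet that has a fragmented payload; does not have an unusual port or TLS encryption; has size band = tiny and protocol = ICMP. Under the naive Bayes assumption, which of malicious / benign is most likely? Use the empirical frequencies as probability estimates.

malicious: (33/78) × (16/33) × (12/33) × (9/33) × (10/33) × (21/33) ≈ 0.00392295
benign: (45/78) × (3/45) × (3/45) × (34/45) × (20/45) × (9/45) ≈ 0.000172206
Highest score → malicious.

malicious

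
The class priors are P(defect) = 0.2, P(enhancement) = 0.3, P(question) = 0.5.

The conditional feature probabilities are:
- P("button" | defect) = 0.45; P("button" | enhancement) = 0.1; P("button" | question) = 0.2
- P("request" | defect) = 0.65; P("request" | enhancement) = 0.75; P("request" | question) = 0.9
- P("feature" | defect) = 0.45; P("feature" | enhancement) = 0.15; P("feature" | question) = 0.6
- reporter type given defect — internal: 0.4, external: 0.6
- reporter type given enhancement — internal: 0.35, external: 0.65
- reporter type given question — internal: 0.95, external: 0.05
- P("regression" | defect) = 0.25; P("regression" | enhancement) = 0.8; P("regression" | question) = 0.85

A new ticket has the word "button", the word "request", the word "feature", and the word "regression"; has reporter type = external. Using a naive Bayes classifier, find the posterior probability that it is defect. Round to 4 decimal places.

defect: 0.2 × 0.45 × 0.65 × 0.45 × 0.6 × 0.25 = 0.00394875
enhancement: 0.3 × 0.1 × 0.75 × 0.15 × 0.65 × 0.8 = 0.001755
question: 0.5 × 0.2 × 0.9 × 0.6 × 0.05 × 0.85 = 0.002295
P(defect | x) = 0.00394875 / 0.00799875 ≈ 0.4937

0.4937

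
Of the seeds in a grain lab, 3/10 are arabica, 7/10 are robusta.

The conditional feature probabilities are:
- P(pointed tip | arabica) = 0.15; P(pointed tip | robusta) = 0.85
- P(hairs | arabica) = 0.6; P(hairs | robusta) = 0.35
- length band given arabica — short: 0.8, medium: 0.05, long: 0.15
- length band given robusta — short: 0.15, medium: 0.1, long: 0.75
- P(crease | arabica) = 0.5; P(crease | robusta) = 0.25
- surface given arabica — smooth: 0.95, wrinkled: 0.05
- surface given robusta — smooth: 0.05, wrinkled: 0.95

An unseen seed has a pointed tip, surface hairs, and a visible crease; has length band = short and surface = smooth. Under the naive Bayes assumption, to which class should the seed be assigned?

arabica: 0.3 × 0.15 × 0.6 × 0.8 × 0.5 × 0.95 = 0.01026
robusta: 0.7 × 0.85 × 0.35 × 0.15 × 0.25 × 0.05 = 0.00039046875
Highest score → arabica.

arabica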